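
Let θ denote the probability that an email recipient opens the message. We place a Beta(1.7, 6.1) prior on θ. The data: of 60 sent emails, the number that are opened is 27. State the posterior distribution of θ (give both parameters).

Posterior: Beta(28.7, 39.1)

The binomial likelihood is conjugate to the Beta prior: with 27 successes and 33 failures, the posterior is Beta(1.7+27, 6.1+33) = Beta(28.7, 39.1).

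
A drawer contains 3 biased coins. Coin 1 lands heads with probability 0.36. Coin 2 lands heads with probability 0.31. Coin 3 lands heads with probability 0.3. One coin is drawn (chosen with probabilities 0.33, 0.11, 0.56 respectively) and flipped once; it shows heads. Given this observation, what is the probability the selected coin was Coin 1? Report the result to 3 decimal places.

Tabulate prior·likelihood by source: [1] prior 0.33, lik 0.36, product 0.1188; [2] prior 0.11, lik 0.31, product 0.03410; [3] prior 0.56, lik 0.3, product 0.1680.
Normalizing constant = 0.32090; the posterior for Coin 1 is its product over the sum, 0.1188/0.32090 = 0.370.

Posterior probability ≈ 0.370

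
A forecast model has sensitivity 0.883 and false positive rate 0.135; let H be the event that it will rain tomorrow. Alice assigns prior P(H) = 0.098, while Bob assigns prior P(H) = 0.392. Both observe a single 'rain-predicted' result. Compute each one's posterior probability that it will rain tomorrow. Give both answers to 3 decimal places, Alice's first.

P('+'|H) = 0.883, P('+'|¬H) = 0.135.
Alice: numerator 0.883·0.098 = 0.086534; evidence = 0.086534+0.135·0.902 = 0.20830; posterior = 0.415.
Bob: numerator 0.883·0.392 = 0.34614; evidence = 0.34614+0.135·0.608 = 0.42822; posterior = 0.808.

Alice: 0.415; Bob: 0.808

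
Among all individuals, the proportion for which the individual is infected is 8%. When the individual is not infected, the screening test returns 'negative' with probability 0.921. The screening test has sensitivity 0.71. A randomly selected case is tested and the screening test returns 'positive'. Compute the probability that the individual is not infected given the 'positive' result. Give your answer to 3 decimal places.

Let H be the event that the individual is infected. P(H) = 0.08, so P(¬H) = 0.92. With E the 'positive' result, P(E|H) = 0.71 and P(E|¬H) = 0.079.
P(E) = 0.71·0.08 + 0.079·0.92 = 0.056800 + 0.072680 = 0.12948.
By Bayes' theorem, P(H|E) = 0.056800 / 0.12948 = 0.439. Hence P(¬H|E) = 1 − 0.439 = 0.561.

P(¬H | E) ≈ 0.561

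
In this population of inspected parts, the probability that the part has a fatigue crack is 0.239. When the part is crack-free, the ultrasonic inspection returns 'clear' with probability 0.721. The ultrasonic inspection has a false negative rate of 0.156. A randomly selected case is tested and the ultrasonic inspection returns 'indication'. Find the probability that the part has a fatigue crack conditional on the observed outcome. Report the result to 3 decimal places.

Let H be the event that the part has a fatigue crack. P(H) = 0.239, so P(¬H) = 0.761. With E the 'indication' result, P(E|H) = 0.844 and P(E|¬H) = 0.279.
P(E) = 0.844·0.239 + 0.279·0.761 = 0.20172 + 0.21232 = 0.41404.
By Bayes' theorem, P(H|E) = 0.20172 / 0.41404 = 0.487.

P(H | E) ≈ 0.487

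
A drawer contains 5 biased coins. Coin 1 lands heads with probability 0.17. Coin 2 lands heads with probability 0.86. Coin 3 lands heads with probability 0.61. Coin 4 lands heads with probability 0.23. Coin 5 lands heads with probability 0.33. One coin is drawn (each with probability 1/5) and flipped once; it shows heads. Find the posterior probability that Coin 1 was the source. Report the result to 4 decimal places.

P(heads|C1) = 0.17; P(heads|C2) = 0.86; P(heads|C3) = 0.61; P(heads|C4) = 0.23; P(heads|C5) = 0.33.
Prior × likelihood for each source: 0.2·0.17=0.03400, 0.2·0.86=0.1720, 0.2·0.61=0.1220, 0.2·0.23=0.04600, 0.2·0.33=0.06600. Summing gives P(heads) = 0.44000.
P(Coin 1 | heads) = 0.03400 / 0.44000 = 0.0773.

Posterior probability ≈ 0.0773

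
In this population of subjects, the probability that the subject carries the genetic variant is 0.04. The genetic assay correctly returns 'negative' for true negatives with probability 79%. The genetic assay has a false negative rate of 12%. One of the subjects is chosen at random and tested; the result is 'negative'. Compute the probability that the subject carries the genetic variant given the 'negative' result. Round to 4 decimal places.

Let H be the event that the subject carries the genetic variant. P(H) = 0.04, so P(¬H) = 0.96. With E the 'negative' result, P(E|H) = 0.12 and P(E|¬H) = 0.79.
P(E) = 0.12·0.04 + 0.79·0.96 = 0.0048000 + 0.75840 = 0.76320.
By Bayes' theorem, P(H|E) = 0.0048000 / 0.76320 = 0.0063.

P(H | E) ≈ 0.0063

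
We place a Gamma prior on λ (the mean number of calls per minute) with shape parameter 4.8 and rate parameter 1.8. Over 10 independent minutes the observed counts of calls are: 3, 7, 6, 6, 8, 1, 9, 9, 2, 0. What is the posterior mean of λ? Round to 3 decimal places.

Posterior mean ≈ 4.729

The Poisson likelihood adds the total count to the shape and the number of exposure periods to the rate. Here ∑xᵢ = 51 and n = 10, so shape 4.8→55.8 and rate 1.8→11.8.
Posterior mean = shape/rate = 55.8/11.8 = 4.729.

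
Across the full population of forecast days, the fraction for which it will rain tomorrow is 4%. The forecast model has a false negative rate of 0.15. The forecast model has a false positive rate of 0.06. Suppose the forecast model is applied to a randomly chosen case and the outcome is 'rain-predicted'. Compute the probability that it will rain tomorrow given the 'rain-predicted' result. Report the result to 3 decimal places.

Let H be the event that it will rain tomorrow. P(H) = 0.04, so P(¬H) = 0.96. With E the 'rain-predicted' result, P(E|H) = 0.85 and P(E|¬H) = 0.06.
P(E) = 0.85·0.04 + 0.06·0.96 = 0.034000 + 0.057600 = 0.091600.
By Bayes' theorem, P(H|E) = 0.034000 / 0.091600 = 0.371.

P(H | E) ≈ 0.371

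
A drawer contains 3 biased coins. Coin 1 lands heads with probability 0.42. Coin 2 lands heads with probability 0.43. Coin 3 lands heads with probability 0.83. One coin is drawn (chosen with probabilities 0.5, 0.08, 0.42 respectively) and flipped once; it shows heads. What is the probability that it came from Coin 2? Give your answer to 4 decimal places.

Tabulate prior·likelihood by source: [1] prior 0.5, lik 0.42, product 0.2100; [2] prior 0.08, lik 0.43, product 0.03440; [3] prior 0.42, lik 0.83, product 0.3486.
Normalizing constant = 0.59300; the posterior for Coin 2 is its product over the sum, 0.03440/0.59300 = 0.0580.

Posterior probability ≈ 0.0580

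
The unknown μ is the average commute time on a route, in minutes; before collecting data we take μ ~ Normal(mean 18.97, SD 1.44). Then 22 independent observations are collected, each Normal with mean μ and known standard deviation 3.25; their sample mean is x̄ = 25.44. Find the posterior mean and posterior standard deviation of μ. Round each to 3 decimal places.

Prior precision 1/τ₀² = 1/1.44² = 0.482253; data precision n/σ² = 22/3.25² = 2.08284.
Posterior precision = 0.482253 + 2.08284 = 2.56509, giving posterior SD = 1/√2.56509 = 0.624.
Posterior mean = (0.482253·18.97 + 2.08284·25.44) / 2.56509 = 24.224.

Posterior mean ≈ 24.224; posterior SD ≈ 0.624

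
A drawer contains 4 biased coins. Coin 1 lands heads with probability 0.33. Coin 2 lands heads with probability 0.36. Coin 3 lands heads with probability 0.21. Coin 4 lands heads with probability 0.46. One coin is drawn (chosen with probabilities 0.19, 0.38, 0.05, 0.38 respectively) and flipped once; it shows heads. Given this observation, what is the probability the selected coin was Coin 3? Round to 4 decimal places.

Posterior probability ≈ 0.0273

P(heads|C1) = 0.33; P(heads|C2) = 0.36; P(heads|C3) = 0.21; P(heads|C4) = 0.46.
Prior × likelihood for each source: 0.19·0.33=0.06270, 0.38·0.36=0.1368, 0.05·0.21=0.01050, 0.38·0.46=0.1748. Summing gives P(heads) = 0.38480.
P(Coin 3 | heads) = 0.01050 / 0.38480 = 0.0273.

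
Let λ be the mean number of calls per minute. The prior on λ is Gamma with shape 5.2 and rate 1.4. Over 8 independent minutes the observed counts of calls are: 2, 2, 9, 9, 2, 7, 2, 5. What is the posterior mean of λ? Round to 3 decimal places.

Posterior mean ≈ 4.596

Total count ∑xᵢ = 38 over n = 8 minutes.
Gamma is conjugate to the Poisson likelihood: posterior is Gamma(shape = 5.2+38 = 43.2, rate = 1.4+8 = 9.4).
Posterior mean = shape/rate = 43.2/9.4 = 4.596.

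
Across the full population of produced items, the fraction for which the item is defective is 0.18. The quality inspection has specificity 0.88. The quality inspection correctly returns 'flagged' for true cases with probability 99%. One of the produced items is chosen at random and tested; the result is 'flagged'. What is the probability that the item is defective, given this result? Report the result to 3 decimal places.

P(H | E) ≈ 0.644

Let H be the event that the item is defective. P(H) = 0.18, so P(¬H) = 0.82. With E the 'flagged' result, P(E|H) = 0.99 and P(E|¬H) = 0.12.
P(E) = 0.99·0.18 + 0.12·0.82 = 0.17820 + 0.098400 = 0.27660.
By Bayes' theorem, P(H|E) = 0.17820 / 0.27660 = 0.644.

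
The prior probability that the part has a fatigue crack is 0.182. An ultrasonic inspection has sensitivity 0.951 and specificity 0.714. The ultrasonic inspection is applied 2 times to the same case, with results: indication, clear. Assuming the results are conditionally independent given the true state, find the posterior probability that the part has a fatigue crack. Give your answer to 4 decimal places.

Posterior P(H) ≈ 0.0483

Let H be the event that the part has a fatigue crack; start with P(H) = 0.182. P('indication'|H) = 0.951, P('indication'|¬H) = 0.286.
Update on result 1 ('indication'): P(H) ← 0.951·0.1820 / (0.951·0.1820 + 0.286·0.8180) = 0.17308/0.40703 = 0.4252.
Update on result 2 ('clear'): P(H) ← 0.049·0.4252 / (0.049·0.4252 + 0.714·0.5748) = 0.020836/0.43122 = 0.0483.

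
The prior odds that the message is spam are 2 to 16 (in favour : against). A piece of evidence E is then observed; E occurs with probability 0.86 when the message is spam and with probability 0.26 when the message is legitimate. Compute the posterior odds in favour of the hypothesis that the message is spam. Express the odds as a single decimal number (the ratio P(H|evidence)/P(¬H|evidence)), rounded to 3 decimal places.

Posterior odds ≈ 0.413

Prior odds = 2/16 = 0.12500.
Likelihood ratio for E = 0.86/0.26 = 3.3077.
Posterior odds = prior odds × LR = 0.41346.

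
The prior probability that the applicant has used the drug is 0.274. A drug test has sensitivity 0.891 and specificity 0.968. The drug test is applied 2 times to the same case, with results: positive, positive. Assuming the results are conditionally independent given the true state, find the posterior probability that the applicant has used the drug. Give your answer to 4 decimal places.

Posterior P(H) ≈ 0.9966

Let H be the event that the applicant has used the drug; start with P(H) = 0.274. P('positive'|H) = 0.891, P('positive'|¬H) = 0.032.
Update on result 1 ('positive'): P(H) ← 0.891·0.2740 / (0.891·0.2740 + 0.032·0.7260) = 0.24413/0.26737 = 0.9131.
Update on result 2 ('positive'): P(H) ← 0.891·0.9131 / (0.891·0.9131 + 0.032·0.0869) = 0.81358/0.81636 = 0.9966.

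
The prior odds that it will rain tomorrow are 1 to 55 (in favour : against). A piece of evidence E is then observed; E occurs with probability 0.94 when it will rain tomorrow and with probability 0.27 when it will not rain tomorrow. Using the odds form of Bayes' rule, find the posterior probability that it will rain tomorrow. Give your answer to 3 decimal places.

Posterior probability ≈ 0.060

Prior odds = 1/55 = 0.018182.
Likelihood ratio for E = 0.94/0.27 = 3.4815.
Posterior odds = prior odds × LR = 0.063300.
Posterior probability = odds/(1+odds) = 0.063300/1.0633 = 0.060.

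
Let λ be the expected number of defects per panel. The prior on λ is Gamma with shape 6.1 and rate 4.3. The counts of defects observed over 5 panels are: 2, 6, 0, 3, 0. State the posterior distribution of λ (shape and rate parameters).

Posterior: Gamma(shape=17.1, rate=9.3)

Total count ∑xᵢ = 11 over n = 5 panels.
Gamma is conjugate to the Poisson likelihood: posterior is Gamma(shape = 6.1+11 = 17.1, rate = 4.3+5 = 9.3).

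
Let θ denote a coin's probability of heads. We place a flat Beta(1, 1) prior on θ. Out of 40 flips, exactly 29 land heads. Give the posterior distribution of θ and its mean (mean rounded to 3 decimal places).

Posterior: Beta(30, 12); mean ≈ 0.714

The binomial likelihood is conjugate to the Beta prior: with 29 successes and 11 failures, the posterior is Beta(1+29, 1+11) = Beta(30, 12).
Posterior mean = α/(α+β) = 30/42 = 0.714.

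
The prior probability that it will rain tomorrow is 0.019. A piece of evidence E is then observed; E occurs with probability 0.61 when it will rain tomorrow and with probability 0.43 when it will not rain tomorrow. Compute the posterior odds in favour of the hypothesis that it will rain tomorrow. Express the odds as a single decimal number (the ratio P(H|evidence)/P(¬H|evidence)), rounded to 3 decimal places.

Posterior odds ≈ 0.027

Prior odds = 0.019/(1−0.019) = 0.019368.
Likelihood ratio for E = 0.61/0.43 = 1.4186.
Posterior odds = prior odds × LR = 0.027476.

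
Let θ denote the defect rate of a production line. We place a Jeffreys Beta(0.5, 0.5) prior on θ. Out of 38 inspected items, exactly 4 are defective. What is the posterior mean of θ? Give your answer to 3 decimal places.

The binomial likelihood is conjugate to the Beta prior: with 4 successes and 34 failures, the posterior is Beta(0.5+4, 0.5+34) = Beta(4.5, 34.5).
E[θ | data] = 4.5/(4.5+34.5) = 0.115.

Posterior mean ≈ 0.115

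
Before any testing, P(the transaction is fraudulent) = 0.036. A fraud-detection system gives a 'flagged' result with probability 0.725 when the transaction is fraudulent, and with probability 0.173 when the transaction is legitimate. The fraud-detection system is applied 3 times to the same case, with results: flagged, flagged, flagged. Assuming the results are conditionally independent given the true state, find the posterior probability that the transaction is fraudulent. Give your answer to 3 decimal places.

Posterior P(H) ≈ 0.733

With H the event that the transaction is fraudulent, the joint likelihood of the observed sequence is P(data|H) = 0.725·0.725·0.725 = 0.38108 and P(data|¬H) = 0.173·0.173·0.173 = 0.0051777.
Bayes: P(H|data) = 0.036·0.38108 / (0.036·0.38108 + 0.964·0.0051777) = 0.013719/0.018710 = 0.7332.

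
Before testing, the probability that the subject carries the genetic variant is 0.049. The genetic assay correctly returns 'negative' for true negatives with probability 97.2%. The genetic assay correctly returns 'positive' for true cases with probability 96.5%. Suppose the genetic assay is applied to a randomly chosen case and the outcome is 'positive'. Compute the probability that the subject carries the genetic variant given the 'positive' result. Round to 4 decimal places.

P(H | E) ≈ 0.6397

Let H be the event that the subject carries the genetic variant. P(H) = 0.049, so P(¬H) = 0.951. With E the 'positive' result, P(E|H) = 0.965 and P(E|¬H) = 0.028.
P(E) = 0.965·0.049 + 0.028·0.951 = 0.047285 + 0.026628 = 0.073913.
By Bayes' theorem, P(H|E) = 0.047285 / 0.073913 = 0.6397.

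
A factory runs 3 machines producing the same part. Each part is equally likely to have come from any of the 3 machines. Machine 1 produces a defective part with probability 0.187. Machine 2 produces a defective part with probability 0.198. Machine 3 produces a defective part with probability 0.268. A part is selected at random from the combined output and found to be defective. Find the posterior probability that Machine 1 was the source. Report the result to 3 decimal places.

Posterior probability ≈ 0.286

P(defective|M1) = 0.187; P(defective|M2) = 0.198; P(defective|M3) = 0.268.
Prior × likelihood for each source: 0.333333·0.187=0.06233, 0.333333·0.198=0.06600, 0.333333·0.268=0.08933. Summing gives P(defective) = 0.21767.
P(Machine 1 | defective) = 0.06233 / 0.21767 = 0.286.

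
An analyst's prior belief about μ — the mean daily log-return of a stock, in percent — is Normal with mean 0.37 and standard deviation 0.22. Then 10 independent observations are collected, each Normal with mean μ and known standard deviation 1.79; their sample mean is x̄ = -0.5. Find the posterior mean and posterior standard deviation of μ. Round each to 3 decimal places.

Prior precision 1/τ₀² = 1/0.22² = 20.6612; data precision n/σ² = 10/1.79² = 3.12100.
Posterior precision = 20.6612 + 3.12100 = 23.7822, giving posterior SD = 1/√23.7822 = 0.205.
Posterior mean = (20.6612·0.37 + 3.12100·-0.5) / 23.7822 = 0.256.

Posterior mean ≈ 0.256; posterior SD ≈ 0.205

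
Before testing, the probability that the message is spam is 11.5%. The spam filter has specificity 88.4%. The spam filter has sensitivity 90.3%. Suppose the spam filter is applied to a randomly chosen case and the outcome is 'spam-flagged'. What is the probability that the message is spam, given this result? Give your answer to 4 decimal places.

P(H | E) ≈ 0.5029

Write H for 'the message is spam'. Prior odds H:¬H = 0.115/0.885 = 0.12994. For the 'spam-flagged' outcome, the likelihood ratio is 0.903/0.116 = 7.7845.
Posterior odds = 0.12994 × 7.7845 = 1.0115, so P(H|E) = 1.0115/(1+1.0115) = 0.5029.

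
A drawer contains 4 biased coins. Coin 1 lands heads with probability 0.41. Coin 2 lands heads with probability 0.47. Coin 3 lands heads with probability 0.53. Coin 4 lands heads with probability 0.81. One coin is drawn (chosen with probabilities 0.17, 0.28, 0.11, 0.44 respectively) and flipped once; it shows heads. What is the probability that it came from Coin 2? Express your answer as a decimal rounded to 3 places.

Posterior probability ≈ 0.214

P(heads|C1) = 0.41; P(heads|C2) = 0.47; P(heads|C3) = 0.53; P(heads|C4) = 0.81.
Prior × likelihood for each source: 0.17·0.41=0.06970, 0.28·0.47=0.1316, 0.11·0.53=0.05830, 0.44·0.81=0.3564. Summing gives P(heads) = 0.61600.
P(Coin 2 | heads) = 0.1316 / 0.61600 = 0.214.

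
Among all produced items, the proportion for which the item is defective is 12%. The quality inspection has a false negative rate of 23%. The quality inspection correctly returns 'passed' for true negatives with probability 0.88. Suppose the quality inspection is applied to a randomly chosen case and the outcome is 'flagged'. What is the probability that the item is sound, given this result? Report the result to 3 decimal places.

Let H be the event that the item is defective. P(H) = 0.12, so P(¬H) = 0.88. With E the 'flagged' result, P(E|H) = 0.77 and P(E|¬H) = 0.12.
P(E) = 0.77·0.12 + 0.12·0.88 = 0.092400 + 0.10560 = 0.19800.
By Bayes' theorem, P(H|E) = 0.092400 / 0.19800 = 0.467. Hence P(¬H|E) = 1 − 0.467 = 0.533.

P(¬H | E) ≈ 0.533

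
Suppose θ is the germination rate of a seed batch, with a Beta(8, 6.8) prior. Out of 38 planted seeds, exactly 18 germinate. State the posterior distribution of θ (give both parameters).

Observing 18 successes and 20 failures updates Beta(8, 6.8) by adding the success and failure counts to the two shape parameters: α = 8+18 = 26, β = 6.8+20 = 26.8.

Posterior: Beta(26, 26.8)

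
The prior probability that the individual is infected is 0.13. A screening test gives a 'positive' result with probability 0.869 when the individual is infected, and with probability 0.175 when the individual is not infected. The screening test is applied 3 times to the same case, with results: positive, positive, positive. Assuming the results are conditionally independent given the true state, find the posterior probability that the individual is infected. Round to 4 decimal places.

Posterior P(H) ≈ 0.9482

Let H be the event that the individual is infected; start with P(H) = 0.13. P('positive'|H) = 0.869, P('positive'|¬H) = 0.175.
Update on result 1 ('positive'): P(H) ← 0.869·0.1300 / (0.869·0.1300 + 0.175·0.8700) = 0.11297/0.26522 = 0.4259.
Update on result 2 ('positive'): P(H) ← 0.869·0.4259 / (0.869·0.4259 + 0.175·0.5741) = 0.37015/0.47061 = 0.7865.
Update on result 3 ('positive'): P(H) ← 0.869·0.7865 / (0.869·0.7865 + 0.175·0.2135) = 0.68350/0.72085 = 0.9482.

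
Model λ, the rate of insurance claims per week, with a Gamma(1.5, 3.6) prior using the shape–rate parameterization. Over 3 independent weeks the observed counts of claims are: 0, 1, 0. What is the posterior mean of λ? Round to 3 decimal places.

Posterior mean ≈ 0.379

The Poisson likelihood adds the total count to the shape and the number of exposure periods to the rate. Here ∑xᵢ = 1 and n = 3, so shape 1.5→2.5 and rate 3.6→6.6.
Posterior mean = shape/rate = 2.5/6.6 = 0.379.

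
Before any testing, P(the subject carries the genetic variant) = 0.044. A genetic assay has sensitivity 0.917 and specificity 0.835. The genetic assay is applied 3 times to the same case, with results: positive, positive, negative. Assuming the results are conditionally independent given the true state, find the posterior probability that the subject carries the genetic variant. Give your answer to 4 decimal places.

Let H be the event that the subject carries the genetic variant; start with P(H) = 0.044. P('positive'|H) = 0.917, P('positive'|¬H) = 0.165.
Update on result 1 ('positive'): P(H) ← 0.917·0.0440 / (0.917·0.0440 + 0.165·0.9560) = 0.040348/0.19809 = 0.2037.
Update on result 2 ('positive'): P(H) ← 0.917·0.2037 / (0.917·0.2037 + 0.165·0.7963) = 0.18678/0.31817 = 0.5870.
Update on result 3 ('negative'): P(H) ← 0.083·0.5870 / (0.083·0.5870 + 0.835·0.4130) = 0.048725/0.39354 = 0.1238.

Posterior P(H) ≈ 0.1238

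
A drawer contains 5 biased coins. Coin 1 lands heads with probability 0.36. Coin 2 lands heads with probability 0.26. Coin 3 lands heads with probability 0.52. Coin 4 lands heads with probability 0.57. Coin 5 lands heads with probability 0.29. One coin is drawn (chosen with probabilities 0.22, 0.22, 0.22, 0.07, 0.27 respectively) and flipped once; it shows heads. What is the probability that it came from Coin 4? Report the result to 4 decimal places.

Tabulate prior·likelihood by source: [1] prior 0.22, lik 0.36, product 0.07920; [2] prior 0.22, lik 0.26, product 0.05720; [3] prior 0.22, lik 0.52, product 0.1144; [4] prior 0.07, lik 0.57, product 0.03990; [5] prior 0.27, lik 0.29, product 0.07830.
Normalizing constant = 0.36900; the posterior for Coin 4 is its product over the sum, 0.03990/0.36900 = 0.1081.

Posterior probability ≈ 0.1081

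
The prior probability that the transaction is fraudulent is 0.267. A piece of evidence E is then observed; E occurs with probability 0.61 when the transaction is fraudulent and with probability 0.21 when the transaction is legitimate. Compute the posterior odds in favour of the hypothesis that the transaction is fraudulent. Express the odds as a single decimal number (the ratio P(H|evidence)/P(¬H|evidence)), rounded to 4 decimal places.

Posterior odds ≈ 1.0581

Prior odds = 0.267/(1−0.267) = 0.36426. In log-odds, ln(0.36426) = -1.0099.
Add log likelihood ratio: ln(2.9048) = 1.0664.
Posterior log-odds = 0.056454, so posterior odds = exp(0.056454) = 1.0581.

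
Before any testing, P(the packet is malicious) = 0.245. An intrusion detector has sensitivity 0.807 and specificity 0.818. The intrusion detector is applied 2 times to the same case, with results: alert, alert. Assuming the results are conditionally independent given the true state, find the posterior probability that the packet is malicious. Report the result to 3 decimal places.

Posterior P(H) ≈ 0.864

With H the event that the packet is malicious, the joint likelihood of the observed sequence is P(data|H) = 0.807·0.807 = 0.65125 and P(data|¬H) = 0.182·0.182 = 0.033124.
Bayes: P(H|data) = 0.245·0.65125 / (0.245·0.65125 + 0.755·0.033124) = 0.15956/0.18456 = 0.8645.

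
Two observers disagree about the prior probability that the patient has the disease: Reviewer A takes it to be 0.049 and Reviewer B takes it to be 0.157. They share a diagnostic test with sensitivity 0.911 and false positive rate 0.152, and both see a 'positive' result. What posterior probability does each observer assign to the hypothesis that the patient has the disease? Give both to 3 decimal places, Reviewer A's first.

Reviewer A: 0.236; Reviewer B: 0.527

P('+'|H) = 0.911, P('+'|¬H) = 0.152.
Reviewer A: numerator 0.911·0.049 = 0.044639; evidence = 0.044639+0.152·0.951 = 0.18919; posterior = 0.236.
Reviewer B: numerator 0.911·0.157 = 0.14303; evidence = 0.14303+0.152·0.843 = 0.27116; posterior = 0.527.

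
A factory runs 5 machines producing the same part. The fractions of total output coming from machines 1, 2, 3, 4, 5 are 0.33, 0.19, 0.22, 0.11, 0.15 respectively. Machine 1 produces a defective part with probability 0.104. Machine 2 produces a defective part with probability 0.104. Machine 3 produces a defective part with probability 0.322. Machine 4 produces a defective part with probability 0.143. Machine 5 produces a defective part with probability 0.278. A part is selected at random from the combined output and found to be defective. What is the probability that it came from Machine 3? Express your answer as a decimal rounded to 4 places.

P(defective|M1) = 0.104; P(defective|M2) = 0.104; P(defective|M3) = 0.322; P(defective|M4) = 0.143; P(defective|M5) = 0.278.
Prior × likelihood for each source: 0.33·0.104=0.03432, 0.19·0.104=0.01976, 0.22·0.322=0.07084, 0.11·0.143=0.01573, 0.15·0.278=0.04170. Summing gives P(defective) = 0.18235.
P(Machine 3 | defective) = 0.07084 / 0.18235 = 0.3885.

Posterior probability ≈ 0.3885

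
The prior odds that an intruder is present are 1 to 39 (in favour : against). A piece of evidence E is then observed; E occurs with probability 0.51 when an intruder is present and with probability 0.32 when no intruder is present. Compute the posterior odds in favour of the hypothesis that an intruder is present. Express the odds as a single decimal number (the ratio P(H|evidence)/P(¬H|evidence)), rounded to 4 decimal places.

Posterior odds ≈ 0.0409

Prior odds = 1/39 = 0.025641. In log-odds, ln(0.025641) = -3.6636.
Add log likelihood ratio: ln(1.5938) = 0.46609.
Posterior log-odds = -3.1975, so posterior odds = exp(-3.1975) = 0.040865.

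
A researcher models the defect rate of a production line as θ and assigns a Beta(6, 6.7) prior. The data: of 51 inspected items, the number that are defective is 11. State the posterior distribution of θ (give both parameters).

Observing 11 successes and 40 failures updates Beta(6, 6.7) by adding the success and failure counts to the two shape parameters: α = 6+11 = 17, β = 6.7+40 = 46.7.

Posterior: Beta(17, 46.7)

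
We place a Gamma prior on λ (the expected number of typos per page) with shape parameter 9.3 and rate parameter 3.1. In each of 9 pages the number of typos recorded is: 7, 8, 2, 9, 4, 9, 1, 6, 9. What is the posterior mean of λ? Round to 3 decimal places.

Total count ∑xᵢ = 55 over n = 9 pages.
Gamma is conjugate to the Poisson likelihood: posterior is Gamma(shape = 9.3+55 = 64.3, rate = 3.1+9 = 12.1).
E[λ | data] = 64.3/12.1 = 5.314.

Posterior mean ≈ 5.314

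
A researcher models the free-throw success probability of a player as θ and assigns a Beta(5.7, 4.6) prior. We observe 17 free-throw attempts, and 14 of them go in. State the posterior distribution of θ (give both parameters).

The binomial likelihood is conjugate to the Beta prior: with 14 successes and 3 failures, the posterior is Beta(5.7+14, 4.6+3) = Beta(19.7, 7.6).

Posterior: Beta(19.7, 7.6)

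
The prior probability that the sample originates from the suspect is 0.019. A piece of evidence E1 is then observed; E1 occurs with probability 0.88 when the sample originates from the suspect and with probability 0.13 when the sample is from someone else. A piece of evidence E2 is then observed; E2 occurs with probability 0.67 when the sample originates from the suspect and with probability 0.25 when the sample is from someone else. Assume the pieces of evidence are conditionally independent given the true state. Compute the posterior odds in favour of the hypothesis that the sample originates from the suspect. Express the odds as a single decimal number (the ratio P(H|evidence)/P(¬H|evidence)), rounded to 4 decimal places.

Prior odds = 0.019/(1−0.019) = 0.019368. In log-odds, ln(0.019368) = -3.9441.
Add log likelihood ratios: ln(6.7692) + ln(2.6800) = 2.8982.
Posterior log-odds = -1.0459, so posterior odds = exp(-1.0459) = 0.35137.

Posterior odds ≈ 0.3514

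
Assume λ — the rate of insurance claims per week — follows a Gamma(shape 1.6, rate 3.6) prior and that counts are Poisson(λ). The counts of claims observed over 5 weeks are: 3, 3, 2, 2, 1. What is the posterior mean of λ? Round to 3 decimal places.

Total count ∑xᵢ = 11 over n = 5 weeks.
Gamma is conjugate to the Poisson likelihood: posterior is Gamma(shape = 1.6+11 = 12.6, rate = 3.6+5 = 8.6).
E[λ | data] = 12.6/8.6 = 1.465.

Posterior mean ≈ 1.465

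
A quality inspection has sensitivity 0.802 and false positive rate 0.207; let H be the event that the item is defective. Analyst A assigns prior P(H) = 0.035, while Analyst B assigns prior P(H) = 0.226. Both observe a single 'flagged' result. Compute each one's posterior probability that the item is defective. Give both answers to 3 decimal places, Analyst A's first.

Analyst A: 0.123; Analyst B: 0.531

P('+'|H) = 0.802, P('+'|¬H) = 0.207.
Analyst A: numerator 0.802·0.035 = 0.028070; evidence = 0.028070+0.207·0.965 = 0.22782; posterior = 0.123.
Analyst B: numerator 0.802·0.226 = 0.18125; evidence = 0.18125+0.207·0.774 = 0.34147; posterior = 0.531.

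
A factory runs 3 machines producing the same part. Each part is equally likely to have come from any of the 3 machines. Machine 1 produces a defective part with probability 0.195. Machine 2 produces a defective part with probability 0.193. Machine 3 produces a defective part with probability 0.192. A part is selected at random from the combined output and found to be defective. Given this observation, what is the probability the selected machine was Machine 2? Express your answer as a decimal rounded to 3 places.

Posterior probability ≈ 0.333

Tabulate prior·likelihood by source: [1] prior 0.333333, lik 0.195, product 0.06500; [2] prior 0.333333, lik 0.193, product 0.06433; [3] prior 0.333333, lik 0.192, product 0.06400.
Normalizing constant = 0.19333; the posterior for Machine 2 is its product over the sum, 0.06433/0.19333 = 0.333.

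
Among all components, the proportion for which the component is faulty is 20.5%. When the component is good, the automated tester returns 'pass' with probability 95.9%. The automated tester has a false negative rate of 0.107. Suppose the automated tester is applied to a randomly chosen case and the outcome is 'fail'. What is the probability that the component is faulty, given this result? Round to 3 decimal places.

Write H for 'the component is faulty'. Prior odds H:¬H = 0.205/0.795 = 0.25786. For the 'fail' outcome, the likelihood ratio is 0.893/0.041 = 21.780.
Posterior odds = 0.25786 × 21.780 = 5.6164, so P(H|E) = 5.6164/(1+5.6164) = 0.849.

P(H | E) ≈ 0.849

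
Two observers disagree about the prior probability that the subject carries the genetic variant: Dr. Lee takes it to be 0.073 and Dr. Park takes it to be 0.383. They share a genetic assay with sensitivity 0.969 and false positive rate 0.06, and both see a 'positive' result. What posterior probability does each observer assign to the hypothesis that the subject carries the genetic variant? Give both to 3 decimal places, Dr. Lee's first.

The likelihood ratio for a 'positive' result is 0.969/0.06 = 16.150.
Dr. Lee: prior odds 0.073/0.927 = 0.078749; posterior odds 1.2718; posterior probability 0.560.
Dr. Park: prior odds 0.383/0.617 = 0.62075; posterior odds 10.025; posterior probability 0.909.

Dr. Lee: 0.560; Dr. Park: 0.909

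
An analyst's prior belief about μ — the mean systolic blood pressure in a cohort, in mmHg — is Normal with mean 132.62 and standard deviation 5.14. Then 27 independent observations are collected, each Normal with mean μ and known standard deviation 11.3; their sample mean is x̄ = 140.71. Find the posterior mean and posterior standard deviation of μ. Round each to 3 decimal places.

Posterior mean ≈ 139.482; posterior SD ≈ 2.003

Prior precision 1/τ₀² = 1/5.14² = 0.0378507; data precision n/σ² = 27/11.3² = 0.211450.
Posterior precision = 0.0378507 + 0.211450 = 0.249300, giving posterior SD = 1/√0.249300 = 2.003.
Posterior mean = (0.0378507·132.62 + 0.211450·140.71) / 0.249300 = 139.482.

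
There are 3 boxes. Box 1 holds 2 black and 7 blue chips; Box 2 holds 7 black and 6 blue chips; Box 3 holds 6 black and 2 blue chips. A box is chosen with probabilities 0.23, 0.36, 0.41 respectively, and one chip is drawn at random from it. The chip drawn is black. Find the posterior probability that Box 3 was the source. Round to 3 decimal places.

Posterior probability ≈ 0.557

P(black|Box 1) = 0.2222; P(black|Box 2) = 0.5385; P(black|Box 3) = 0.75.
Prior × likelihood for each source: 0.23·0.2222=0.05111, 0.36·0.5385=0.1938, 0.41·0.75=0.3075. Summing gives P(black) = 0.55246.
P(Box 3 | black) = 0.3075 / 0.55246 = 0.557.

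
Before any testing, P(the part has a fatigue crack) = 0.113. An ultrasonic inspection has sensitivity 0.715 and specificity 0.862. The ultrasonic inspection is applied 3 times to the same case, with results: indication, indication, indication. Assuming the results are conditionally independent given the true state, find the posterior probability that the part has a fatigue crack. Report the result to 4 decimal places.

With H the event that the part has a fatigue crack, the joint likelihood of the observed sequence is P(data|H) = 0.715·0.715·0.715 = 0.36553 and P(data|¬H) = 0.138·0.138·0.138 = 0.0026281.
Bayes: P(H|data) = 0.113·0.36553 / (0.113·0.36553 + 0.887·0.0026281) = 0.041304/0.043636 = 0.9466.

Posterior P(H) ≈ 0.9466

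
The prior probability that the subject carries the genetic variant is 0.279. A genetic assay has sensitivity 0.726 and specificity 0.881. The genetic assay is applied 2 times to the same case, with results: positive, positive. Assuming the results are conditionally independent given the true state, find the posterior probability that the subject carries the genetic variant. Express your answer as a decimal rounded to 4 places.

Posterior P(H) ≈ 0.9351

Let H be the event that the subject carries the genetic variant; start with P(H) = 0.279. P('positive'|H) = 0.726, P('positive'|¬H) = 0.119.
Update on result 1 ('positive'): P(H) ← 0.726·0.2790 / (0.726·0.2790 + 0.119·0.7210) = 0.20255/0.28835 = 0.7025.
Update on result 2 ('positive'): P(H) ← 0.726·0.7025 / (0.726·0.7025 + 0.119·0.2975) = 0.50998/0.54539 = 0.9351.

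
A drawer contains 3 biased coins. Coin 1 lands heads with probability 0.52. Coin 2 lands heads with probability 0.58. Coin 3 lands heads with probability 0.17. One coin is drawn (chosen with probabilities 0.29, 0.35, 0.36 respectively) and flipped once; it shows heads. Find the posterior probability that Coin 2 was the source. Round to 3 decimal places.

Tabulate prior·likelihood by source: [1] prior 0.29, lik 0.52, product 0.1508; [2] prior 0.35, lik 0.58, product 0.2030; [3] prior 0.36, lik 0.17, product 0.06120.
Normalizing constant = 0.41500; the posterior for Coin 2 is its product over the sum, 0.2030/0.41500 = 0.489.

Posterior probability ≈ 0.489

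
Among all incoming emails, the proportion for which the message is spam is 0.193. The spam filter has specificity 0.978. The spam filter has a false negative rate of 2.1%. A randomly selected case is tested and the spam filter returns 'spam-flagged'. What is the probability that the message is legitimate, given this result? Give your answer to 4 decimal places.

Let H be the event that the message is spam. P(H) = 0.193, so P(¬H) = 0.807. With E the 'spam-flagged' result, P(E|H) = 0.979 and P(E|¬H) = 0.022.
P(E) = 0.979·0.193 + 0.022·0.807 = 0.18895 + 0.017754 = 0.20670.
By Bayes' theorem, P(H|E) = 0.18895 / 0.20670 = 0.9141. Hence P(¬H|E) = 1 − 0.9141 = 0.0859.

P(¬H | E) ≈ 0.0859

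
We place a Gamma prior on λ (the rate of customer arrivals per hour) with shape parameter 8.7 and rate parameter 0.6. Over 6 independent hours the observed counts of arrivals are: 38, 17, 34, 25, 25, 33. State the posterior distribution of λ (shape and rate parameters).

Posterior: Gamma(shape=180.7, rate=6.6)

Total count ∑xᵢ = 172 over n = 6 hours.
Gamma is conjugate to the Poisson likelihood: posterior is Gamma(shape = 8.7+172 = 180.7, rate = 0.6+6 = 6.6).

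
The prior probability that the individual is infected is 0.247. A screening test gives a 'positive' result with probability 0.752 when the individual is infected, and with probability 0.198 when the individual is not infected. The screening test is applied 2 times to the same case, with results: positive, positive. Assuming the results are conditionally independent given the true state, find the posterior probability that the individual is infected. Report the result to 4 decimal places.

Let H be the event that the individual is infected; start with P(H) = 0.247. P('positive'|H) = 0.752, P('positive'|¬H) = 0.198.
Update on result 1 ('positive'): P(H) ← 0.752·0.2470 / (0.752·0.2470 + 0.198·0.7530) = 0.18574/0.33484 = 0.5547.
Update on result 2 ('positive'): P(H) ← 0.752·0.5547 / (0.752·0.5547 + 0.198·0.4453) = 0.41716/0.50532 = 0.8255.

Posterior P(H) ≈ 0.8255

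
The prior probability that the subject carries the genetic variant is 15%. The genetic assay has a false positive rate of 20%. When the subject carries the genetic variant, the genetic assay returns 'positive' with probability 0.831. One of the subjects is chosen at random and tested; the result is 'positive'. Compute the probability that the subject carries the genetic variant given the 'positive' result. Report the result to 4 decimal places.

Write H for 'the subject carries the genetic variant'. Prior odds H:¬H = 0.15/0.85 = 0.17647. For the 'positive' outcome, the likelihood ratio is 0.831/0.2 = 4.1550.
Posterior odds = 0.17647 × 4.1550 = 0.73324, so P(H|E) = 0.73324/(1+0.73324) = 0.4230.

P(H | E) ≈ 0.4230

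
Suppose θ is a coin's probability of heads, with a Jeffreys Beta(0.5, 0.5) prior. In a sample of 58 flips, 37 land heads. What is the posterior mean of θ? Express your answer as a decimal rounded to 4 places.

Observing 37 successes and 21 failures updates Beta(0.5, 0.5) by adding the success and failure counts to the two shape parameters: α = 0.5+37 = 37.5, β = 0.5+21 = 21.5.
E[θ | data] = 37.5/(37.5+21.5) = 0.6356.

Posterior mean ≈ 0.6356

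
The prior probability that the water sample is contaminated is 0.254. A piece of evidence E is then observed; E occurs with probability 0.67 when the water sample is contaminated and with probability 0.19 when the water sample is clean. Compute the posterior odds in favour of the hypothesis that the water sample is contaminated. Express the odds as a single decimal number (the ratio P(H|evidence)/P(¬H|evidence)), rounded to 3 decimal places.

Prior odds = 0.254/(1−0.254) = 0.34048.
Likelihood ratio for E = 0.67/0.19 = 3.5263.
Posterior odds = prior odds × LR = 1.2006.

Posterior odds ≈ 1.201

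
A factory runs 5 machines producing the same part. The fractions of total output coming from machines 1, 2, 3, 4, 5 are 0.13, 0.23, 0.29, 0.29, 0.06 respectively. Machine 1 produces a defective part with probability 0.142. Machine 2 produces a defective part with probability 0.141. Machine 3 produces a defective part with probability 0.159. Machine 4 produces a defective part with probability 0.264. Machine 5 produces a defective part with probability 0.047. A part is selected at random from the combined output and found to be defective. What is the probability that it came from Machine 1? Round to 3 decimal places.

Posterior probability ≈ 0.105

Tabulate prior·likelihood by source: [1] prior 0.13, lik 0.142, product 0.01846; [2] prior 0.23, lik 0.141, product 0.03243; [3] prior 0.29, lik 0.159, product 0.04611; [4] prior 0.29, lik 0.264, product 0.07656; [5] prior 0.06, lik 0.047, product 0.002820.
Normalizing constant = 0.17638; the posterior for Machine 1 is its product over the sum, 0.01846/0.17638 = 0.105.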